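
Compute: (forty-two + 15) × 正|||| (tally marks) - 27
Convert forty-two (English words) → 42 (decimal)
Convert 正|||| (tally marks) → 5 + 4 = 9 (decimal)
Expression in decimal: (42 + 15) × 9 - 27
Parentheses first: 42 + 15 = 57
Multiply: 57 × 9 = 513
Subtract: 513 - 27 = 486
486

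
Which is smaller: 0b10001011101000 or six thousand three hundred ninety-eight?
Convert 0b10001011101000 (binary) → 8192 + 512 + 128 + 64 + 32 + 8 = 8936 (decimal)
Convert six thousand three hundred ninety-eight (English words) → 6×1000 + 3×100 + 98 = 6398 (decimal)
Compare 8936 vs 6398: smaller = 6398
6398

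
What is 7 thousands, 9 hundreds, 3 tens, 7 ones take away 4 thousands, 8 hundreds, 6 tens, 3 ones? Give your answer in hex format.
Convert 7 thousands, 9 hundreds, 3 tens, 7 ones (place-value notation) → 7×1000 + 9×100 + 3×10 + 7 = 7937 (decimal)
Convert 4 thousands, 8 hundreds, 6 tens, 3 ones (place-value notation) → 4×1000 + 8×100 + 6×10 + 3 = 4863 (decimal)
Compute 7937 - 4863 = 3074
Convert 3074 (decimal) → 3074 = 12×256 + 2 → 0xC02 (hexadecimal)
0xC02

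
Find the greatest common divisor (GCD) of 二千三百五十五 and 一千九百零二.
Convert 二千三百五十五 (Chinese numeral) → 2×1000 + 3×100 + 5×10 + 5 = 2355 (decimal)
Convert 一千九百零二 (Chinese numeral) → 1×1000 + 9×100 + 2 = 1902 (decimal)
Compute gcd(2355, 1902) = 3
3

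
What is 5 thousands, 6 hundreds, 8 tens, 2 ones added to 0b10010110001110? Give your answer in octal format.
Convert 5 thousands, 6 hundreds, 8 tens, 2 ones (place-value notation) → 5×1000 + 6×100 + 8×10 + 2 = 5682 (decimal)
Convert 0b10010110001110 (binary) → 8192 + 1024 + 256 + 128 + 8 + 4 + 2 = 9614 (decimal)
Compute 5682 + 9614 = 15296
Convert 15296 (decimal) → 15296 = 3×4096 + 5×512 + 7×64 → 0o35700 (octal)
0o35700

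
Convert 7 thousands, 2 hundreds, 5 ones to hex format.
Convert 7 thousands, 2 hundreds, 5 ones (place-value notation) → 7×1000 + 2×100 + 5 = 7205 (decimal)
Convert 7205 (decimal) → 7205 = 1×4096 + 12×256 + 2×16 + 5 → 0x1C25 (hexadecimal)
0x1C25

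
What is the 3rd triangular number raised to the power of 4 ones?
Convert the 3rd triangular number (triangular index) → 3×4/2 = 6 (decimal)
Convert 4 ones (place-value notation) → 4 (decimal)
Compute 6 ^ 4 = 1296
1296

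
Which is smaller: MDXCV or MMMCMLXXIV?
Convert MDXCV (Roman numeral) → 1000 + 500 + 90 + 5 = 1595 (decimal)
Convert MMMCMLXXIV (Roman numeral) → 1000 + 1000 + 1000 + 900 + 50 + 10 + 10 + 4 = 3974 (decimal)
Compare 1595 vs 3974: smaller = 1595
1595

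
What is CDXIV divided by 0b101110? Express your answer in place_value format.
Convert CDXIV (Roman numeral) → 400 + 10 + 4 = 414 (decimal)
Convert 0b101110 (binary) → 32 + 8 + 4 + 2 = 46 (decimal)
Compute 414 ÷ 46 = 9
Convert 9 (decimal) → 9 ones (place-value notation)
9 ones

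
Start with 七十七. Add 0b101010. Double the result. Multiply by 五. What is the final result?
Convert 七十七 (Chinese numeral) → 7×10 + 7 = 77 (decimal)
Start: 77
Convert 0b101010 (binary) → 32 + 8 + 2 = 42 (decimal)
77 + 42 = 119
119 × 2 = 238
Convert 五 (Chinese numeral) → 5 (decimal)
238 × 5 = 1190
1190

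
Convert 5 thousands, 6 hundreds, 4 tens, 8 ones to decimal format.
Convert 5 thousands, 6 hundreds, 4 tens, 8 ones (place-value notation) → 5×1000 + 6×100 + 4×10 + 8 = 5648 (decimal)
5648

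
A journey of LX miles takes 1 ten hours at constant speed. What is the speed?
Convert LX (Roman numeral) → 50 + 10 = 60 (decimal)
Convert 1 ten (place-value notation) → 1×10 = 10 (decimal)
Compute 60 ÷ 10 = 6
6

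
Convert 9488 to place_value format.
Convert 9488 (decimal) → 9488 = 9×1000 + 4×100 + 8×10 + 8 → 9 thousands, 4 hundreds, 8 tens, 8 ones (place-value notation)
9 thousands, 4 hundreds, 8 tens, 8 ones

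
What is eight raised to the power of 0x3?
Convert eight (English words) → 8 (decimal)
Convert 0x3 (hexadecimal) → 3 (decimal)
Compute 8 ^ 3 = 512
512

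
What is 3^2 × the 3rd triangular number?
Convert 3^2 (power) → 9 (decimal)
Convert the 3rd triangular number (triangular index) → 3×4/2 = 6 (decimal)
Compute 9 × 6 = 54
54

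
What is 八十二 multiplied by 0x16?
Convert 八十二 (Chinese numeral) → 8×10 + 2 = 82 (decimal)
Convert 0x16 (hexadecimal) → 1×16 + 6 = 22 (decimal)
Compute 82 × 22 = 1804
1804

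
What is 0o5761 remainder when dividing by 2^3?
Convert 0o5761 (octal) → 5×512 + 7×64 + 6×8 + 1 = 3057 (decimal)
Convert 2^3 (power) → 8 (decimal)
Compute 3057 mod 8 = 1
1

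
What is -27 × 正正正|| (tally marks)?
Convert 正正正|| (tally marks) → 5 + 5 + 5 + 2 = 17 (decimal)
Compute -27 × 17 = -459
-459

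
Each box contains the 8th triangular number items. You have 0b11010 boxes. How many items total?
Convert the 8th triangular number (triangular index) → 8×9/2 = 36 (decimal)
Convert 0b11010 (binary) → 16 + 8 + 2 = 26 (decimal)
Compute 36 × 26 = 936
936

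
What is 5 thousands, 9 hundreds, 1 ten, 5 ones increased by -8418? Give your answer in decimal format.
Convert 5 thousands, 9 hundreds, 1 ten, 5 ones (place-value notation) → 5×1000 + 9×100 + 1×10 + 5 = 5915 (decimal)
Compute 5915 + -8418 = -2503
-2503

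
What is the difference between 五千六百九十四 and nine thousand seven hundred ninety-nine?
Convert 五千六百九十四 (Chinese numeral) → 5×1000 + 6×100 + 9×10 + 4 = 5694 (decimal)
Convert nine thousand seven hundred ninety-nine (English words) → 9×1000 + 7×100 + 99 = 9799 (decimal)
Difference: |5694 - 9799| = 4105
4105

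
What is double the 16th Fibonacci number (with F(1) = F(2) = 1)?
The 16th Fibonacci number (with F(1) = F(2) = 1) = 987
Compute 987 × 2 = 1974
1974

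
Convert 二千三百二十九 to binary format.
Convert 二千三百二十九 (Chinese numeral) → 2×1000 + 3×100 + 2×10 + 9 = 2329 (decimal)
Convert 2329 (decimal) → 2329 = 2048 + 256 + 16 + 8 + 1 → 0b100100011001 (binary)
0b100100011001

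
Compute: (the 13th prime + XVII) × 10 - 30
Convert the 13th prime (prime index) → 41 (decimal)
Convert XVII (Roman numeral) → 10 + 5 + 1 + 1 = 17 (decimal)
Expression in decimal: (41 + 17) × 10 - 30
Parentheses first: 41 + 17 = 58
Multiply: 58 × 10 = 580
Subtract: 580 - 30 = 550
550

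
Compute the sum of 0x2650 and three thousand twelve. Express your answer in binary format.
Convert 0x2650 (hexadecimal) → 2×4096 + 6×256 + 5×16 = 9808 (decimal)
Convert three thousand twelve (English words) → 3×1000 + 12 = 3012 (decimal)
Compute 9808 + 3012 = 12820
Convert 12820 (decimal) → 12820 = 8192 + 4096 + 512 + 16 + 4 → 0b11001000010100 (binary)
0b11001000010100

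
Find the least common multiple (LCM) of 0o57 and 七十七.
Convert 0o57 (octal) → 5×8 + 7 = 47 (decimal)
Convert 七十七 (Chinese numeral) → 7×10 + 7 = 77 (decimal)
Compute lcm(47, 77) = 3619
3619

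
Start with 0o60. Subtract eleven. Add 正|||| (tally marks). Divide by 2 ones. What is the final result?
Convert 0o60 (octal) → 6×8 = 48 (decimal)
Start: 48
Convert eleven (English words) → 11 (decimal)
48 - 11 = 37
Convert 正|||| (tally marks) → 5 + 4 = 9 (decimal)
37 + 9 = 46
Convert 2 ones (place-value notation) → 2 (decimal)
46 ÷ 2 = 23
23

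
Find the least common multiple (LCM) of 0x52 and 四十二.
Convert 0x52 (hexadecimal) → 5×16 + 2 = 82 (decimal)
Convert 四十二 (Chinese numeral) → 4×10 + 2 = 42 (decimal)
Compute lcm(82, 42) = 1722
1722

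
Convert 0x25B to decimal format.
Convert 0x25B (hexadecimal) → 2×256 + 5×16 + 11 = 603 (decimal)
603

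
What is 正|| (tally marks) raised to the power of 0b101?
Convert 正|| (tally marks) → 5 + 2 = 7 (decimal)
Convert 0b101 (binary) → 4 + 1 = 5 (decimal)
Compute 7 ^ 5 = 16807
16807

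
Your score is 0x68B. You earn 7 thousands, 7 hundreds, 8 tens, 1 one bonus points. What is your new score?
Convert 0x68B (hexadecimal) → 6×256 + 8×16 + 11 = 1675 (decimal)
Convert 7 thousands, 7 hundreds, 8 tens, 1 one (place-value notation) → 7×1000 + 7×100 + 8×10 + 1 = 7781 (decimal)
Compute 1675 + 7781 = 9456
9456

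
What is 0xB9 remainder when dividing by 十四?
Convert 0xB9 (hexadecimal) → 11×16 + 9 = 185 (decimal)
Convert 十四 (Chinese numeral) → 1×10 + 4 = 14 (decimal)
Compute 185 mod 14 = 3
3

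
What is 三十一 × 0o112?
Convert 三十一 (Chinese numeral) → 3×10 + 1 = 31 (decimal)
Convert 0o112 (octal) → 1×64 + 1×8 + 2 = 74 (decimal)
Compute 31 × 74 = 2294
2294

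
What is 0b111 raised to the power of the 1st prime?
Convert 0b111 (binary) → 4 + 2 + 1 = 7 (decimal)
Convert the 1st prime (prime index) → 2 (decimal)
Compute 7 ^ 2 = 49
49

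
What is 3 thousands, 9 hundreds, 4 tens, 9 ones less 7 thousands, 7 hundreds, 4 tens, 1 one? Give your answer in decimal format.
Convert 3 thousands, 9 hundreds, 4 tens, 9 ones (place-value notation) → 3×1000 + 9×100 + 4×10 + 9 = 3949 (decimal)
Convert 7 thousands, 7 hundreds, 4 tens, 1 one (place-value notation) → 7×1000 + 7×100 + 4×10 + 1 = 7741 (decimal)
Compute 3949 - 7741 = -3792
-3792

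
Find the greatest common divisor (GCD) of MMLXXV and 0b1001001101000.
Convert MMLXXV (Roman numeral) → 1000 + 1000 + 50 + 10 + 10 + 5 = 2075 (decimal)
Convert 0b1001001101000 (binary) → 4096 + 512 + 64 + 32 + 8 = 4712 (decimal)
Compute gcd(2075, 4712) = 1
1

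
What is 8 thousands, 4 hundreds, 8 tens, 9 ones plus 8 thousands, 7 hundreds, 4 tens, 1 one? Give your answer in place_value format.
Convert 8 thousands, 4 hundreds, 8 tens, 9 ones (place-value notation) → 8×1000 + 4×100 + 8×10 + 9 = 8489 (decimal)
Convert 8 thousands, 7 hundreds, 4 tens, 1 one (place-value notation) → 8×1000 + 7×100 + 4×10 + 1 = 8741 (decimal)
Compute 8489 + 8741 = 17230
Convert 17230 (decimal) → 17230 = 17×1000 + 2×100 + 3×10 → 17 thousands, 2 hundreds, 3 tens (place-value notation)
17 thousands, 2 hundreds, 3 tens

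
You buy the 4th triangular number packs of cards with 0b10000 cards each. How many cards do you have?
Convert 0b10000 (binary) → 16 (decimal)
Convert the 4th triangular number (triangular index) → 4×5/2 = 10 (decimal)
Compute 16 × 10 = 160
160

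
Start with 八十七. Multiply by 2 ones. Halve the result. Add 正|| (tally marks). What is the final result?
Convert 八十七 (Chinese numeral) → 8×10 + 7 = 87 (decimal)
Start: 87
Convert 2 ones (place-value notation) → 2 (decimal)
87 × 2 = 174
174 ÷ 2 = 87
Convert 正|| (tally marks) → 5 + 2 = 7 (decimal)
87 + 7 = 94
94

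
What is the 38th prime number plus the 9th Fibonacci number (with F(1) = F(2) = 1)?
The 38th prime number = 163
Convert the 9th Fibonacci number (with F(1) = F(2) = 1) (Fibonacci index) → 1, 1, 2, 3, 5, 8, 13, 21, 34 → 34 (decimal)
Compute 163 + 34 = 197
197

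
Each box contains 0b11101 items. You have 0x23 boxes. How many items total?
Convert 0b11101 (binary) → 16 + 8 + 4 + 1 = 29 (decimal)
Convert 0x23 (hexadecimal) → 2×16 + 3 = 35 (decimal)
Compute 29 × 35 = 1015
1015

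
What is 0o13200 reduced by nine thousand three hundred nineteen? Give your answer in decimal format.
Convert 0o13200 (octal) → 1×4096 + 3×512 + 2×64 = 5760 (decimal)
Convert nine thousand three hundred nineteen (English words) → 9×1000 + 3×100 + 19 = 9319 (decimal)
Compute 5760 - 9319 = -3559
-3559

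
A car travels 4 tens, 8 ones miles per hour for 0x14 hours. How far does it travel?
Convert 4 tens, 8 ones (place-value notation) → 4×10 + 8 = 48 (decimal)
Convert 0x14 (hexadecimal) → 1×16 + 4 = 20 (decimal)
Compute 48 × 20 = 960
960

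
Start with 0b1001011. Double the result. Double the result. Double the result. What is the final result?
Convert 0b1001011 (binary) → 64 + 8 + 2 + 1 = 75 (decimal)
Start: 75
75 × 2 = 150
150 × 2 = 300
300 × 2 = 600
600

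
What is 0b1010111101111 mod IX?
Convert 0b1010111101111 (binary) → 4096 + 1024 + 256 + 128 + 64 + 32 + 8 + 4 + 2 + 1 = 5615 (decimal)
Convert IX (Roman numeral) → 9 (decimal)
Compute 5615 mod 9 = 8
8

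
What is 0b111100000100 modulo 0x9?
Convert 0b111100000100 (binary) → 2048 + 1024 + 512 + 256 + 4 = 3844 (decimal)
Convert 0x9 (hexadecimal) → 9 (decimal)
Compute 3844 mod 9 = 1
1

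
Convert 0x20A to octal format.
Convert 0x20A (hexadecimal) → 2×256 + 10 = 522 (decimal)
Convert 522 (decimal) → 522 = 1×512 + 1×8 + 2 → 0o1012 (octal)
0o1012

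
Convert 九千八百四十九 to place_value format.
Convert 九千八百四十九 (Chinese numeral) → 9×1000 + 8×100 + 4×10 + 9 = 9849 (decimal)
Convert 9849 (decimal) → 9849 = 9×1000 + 8×100 + 4×10 + 9 → 9 thousands, 8 hundreds, 4 tens, 9 ones (place-value notation)
9 thousands, 8 hundreds, 4 tens, 9 ones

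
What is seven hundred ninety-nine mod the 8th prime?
Convert seven hundred ninety-nine (English words) → 7×100 + 99 = 799 (decimal)
Convert the 8th prime (prime index) → 19 (decimal)
Compute 799 mod 19 = 1
1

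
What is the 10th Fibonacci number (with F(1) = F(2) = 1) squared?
The 10th Fibonacci number (with F(1) = F(2) = 1): 1, 1, 2, 3, 5, 8, 13, 21, 34, 55 → 55
Compute 55² = 55 × 55 = 3025
3025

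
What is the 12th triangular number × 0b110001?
Convert the 12th triangular number (triangular index) → 12×13/2 = 78 (decimal)
Convert 0b110001 (binary) → 32 + 16 + 1 = 49 (decimal)
Compute 78 × 49 = 3822
3822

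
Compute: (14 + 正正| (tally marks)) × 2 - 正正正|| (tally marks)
Convert 正正| (tally marks) → 5 + 5 + 1 = 11 (decimal)
Convert 正正正|| (tally marks) → 5 + 5 + 5 + 2 = 17 (decimal)
Expression in decimal: (14 + 11) × 2 - 17
Parentheses first: 14 + 11 = 25
Multiply: 25 × 2 = 50
Subtract: 50 - 17 = 33
33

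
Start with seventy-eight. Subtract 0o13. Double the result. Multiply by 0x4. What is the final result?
Convert seventy-eight (English words) → 78 (decimal)
Start: 78
Convert 0o13 (octal) → 1×8 + 3 = 11 (decimal)
78 - 11 = 67
67 × 2 = 134
Convert 0x4 (hexadecimal) → 4 (decimal)
134 × 4 = 536
536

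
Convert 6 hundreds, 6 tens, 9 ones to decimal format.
Convert 6 hundreds, 6 tens, 9 ones (place-value notation) → 6×100 + 6×10 + 9 = 669 (decimal)
669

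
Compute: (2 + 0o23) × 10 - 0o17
Convert 0o23 (octal) → 2×8 + 3 = 19 (decimal)
Convert 0o17 (octal) → 1×8 + 7 = 15 (decimal)
Expression in decimal: (2 + 19) × 10 - 15
Parentheses first: 2 + 19 = 21
Multiply: 21 × 10 = 210
Subtract: 210 - 15 = 195
195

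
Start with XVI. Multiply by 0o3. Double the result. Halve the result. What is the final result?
Convert XVI (Roman numeral) → 10 + 5 + 1 = 16 (decimal)
Start: 16
Convert 0o3 (octal) → 3 (decimal)
16 × 3 = 48
48 × 2 = 96
96 ÷ 2 = 48
48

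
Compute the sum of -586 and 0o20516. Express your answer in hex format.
Convert 0o20516 (octal) → 2×4096 + 5×64 + 1×8 + 6 = 8526 (decimal)
Compute -586 + 8526 = 7940
Convert 7940 (decimal) → 7940 = 1×4096 + 15×256 + 4 → 0x1F04 (hexadecimal)
0x1F04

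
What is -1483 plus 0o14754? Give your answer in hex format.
Convert 0o14754 (octal) → 1×4096 + 4×512 + 7×64 + 5×8 + 4 = 6636 (decimal)
Compute -1483 + 6636 = 5153
Convert 5153 (decimal) → 5153 = 1×4096 + 4×256 + 2×16 + 1 → 0x1421 (hexadecimal)
0x1421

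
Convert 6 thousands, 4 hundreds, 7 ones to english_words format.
Convert 6 thousands, 4 hundreds, 7 ones (place-value notation) → 6×1000 + 4×100 + 7 = 6407 (decimal)
Convert 6407 (decimal) → 6407 = 6×1000 + 4×100 + 7 → six thousand four hundred seven (English words)
six thousand four hundred seven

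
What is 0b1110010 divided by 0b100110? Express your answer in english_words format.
Convert 0b1110010 (binary) → 64 + 32 + 16 + 2 = 114 (decimal)
Convert 0b100110 (binary) → 32 + 4 + 2 = 38 (decimal)
Compute 114 ÷ 38 = 3
Convert 3 (decimal) → three (English words)
three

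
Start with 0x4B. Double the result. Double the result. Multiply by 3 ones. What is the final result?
Convert 0x4B (hexadecimal) → 4×16 + 11 = 75 (decimal)
Start: 75
75 × 2 = 150
150 × 2 = 300
Convert 3 ones (place-value notation) → 3 (decimal)
300 × 3 = 900
900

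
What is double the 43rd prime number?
The 43rd prime number = 191
Compute 191 × 2 = 382
382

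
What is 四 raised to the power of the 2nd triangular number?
Convert 四 (Chinese numeral) → 4 (decimal)
Convert the 2nd triangular number (triangular index) → 2×3/2 = 3 (decimal)
Compute 4 ^ 3 = 64
64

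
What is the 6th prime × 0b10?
Convert the 6th prime (prime index) → 13 (decimal)
Convert 0b10 (binary) → 2 (decimal)
Compute 13 × 2 = 26
26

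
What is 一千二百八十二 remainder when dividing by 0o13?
Convert 一千二百八十二 (Chinese numeral) → 1×1000 + 2×100 + 8×10 + 2 = 1282 (decimal)
Convert 0o13 (octal) → 1×8 + 3 = 11 (decimal)
Compute 1282 mod 11 = 6
6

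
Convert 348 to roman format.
Convert 348 (decimal) → 348 = 100 + 100 + 100 + 40 + 5 + 1 + 1 + 1 → CCCXLVIII (Roman numeral)
CCCXLVIII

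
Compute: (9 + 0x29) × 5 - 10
Convert 0x29 (hexadecimal) → 2×16 + 9 = 41 (decimal)
Expression in decimal: (9 + 41) × 5 - 10
Parentheses first: 9 + 41 = 50
Multiply: 50 × 5 = 250
Subtract: 250 - 10 = 240
240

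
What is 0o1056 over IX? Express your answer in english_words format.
Convert 0o1056 (octal) → 1×512 + 5×8 + 6 = 558 (decimal)
Convert IX (Roman numeral) → 9 (decimal)
Compute 558 ÷ 9 = 62
Convert 62 (decimal) → sixty-two (English words)
sixty-two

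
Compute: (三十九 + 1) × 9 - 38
Convert 三十九 (Chinese numeral) → 3×10 + 9 = 39 (decimal)
Expression in decimal: (39 + 1) × 9 - 38
Parentheses first: 39 + 1 = 40
Multiply: 40 × 9 = 360
Subtract: 360 - 38 = 322
322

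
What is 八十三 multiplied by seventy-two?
Convert 八十三 (Chinese numeral) → 8×10 + 3 = 83 (decimal)
Convert seventy-two (English words) → 72 (decimal)
Compute 83 × 72 = 5976
5976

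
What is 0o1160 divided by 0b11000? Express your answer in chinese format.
Convert 0o1160 (octal) → 1×512 + 1×64 + 6×8 = 624 (decimal)
Convert 0b11000 (binary) → 16 + 8 = 24 (decimal)
Compute 624 ÷ 24 = 26
Convert 26 (decimal) → 26 = 2×10 + 6 → 二十六 (Chinese numeral)
二十六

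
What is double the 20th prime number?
The 20th prime number = 71
Compute 71 × 2 = 142
142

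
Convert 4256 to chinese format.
Convert 4256 (decimal) → 4256 = 4×1000 + 2×100 + 5×10 + 6 → 四千二百五十六 (Chinese numeral)
四千二百五十六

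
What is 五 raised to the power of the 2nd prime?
Convert 五 (Chinese numeral) → 5 (decimal)
Convert the 2nd prime (prime index) → 3 (decimal)
Compute 5 ^ 3 = 125
125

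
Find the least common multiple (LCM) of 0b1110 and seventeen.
Convert 0b1110 (binary) → 8 + 4 + 2 = 14 (decimal)
Convert seventeen (English words) → 17 (decimal)
Compute lcm(14, 17) = 238
238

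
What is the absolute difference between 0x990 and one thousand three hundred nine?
Convert 0x990 (hexadecimal) → 9×256 + 9×16 = 2448 (decimal)
Convert one thousand three hundred nine (English words) → 1×1000 + 3×100 + 9 = 1309 (decimal)
Compute |2448 - 1309| = 1139
1139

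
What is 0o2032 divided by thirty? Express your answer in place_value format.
Convert 0o2032 (octal) → 2×512 + 3×8 + 2 = 1050 (decimal)
Convert thirty (English words) → 30 (decimal)
Compute 1050 ÷ 30 = 35
Convert 35 (decimal) → 35 = 3×10 + 5 → 3 tens, 5 ones (place-value notation)
3 tens, 5 ones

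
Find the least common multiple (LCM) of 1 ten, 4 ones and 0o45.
Convert 1 ten, 4 ones (place-value notation) → 1×10 + 4 = 14 (decimal)
Convert 0o45 (octal) → 4×8 + 5 = 37 (decimal)
Compute lcm(14, 37) = 518
518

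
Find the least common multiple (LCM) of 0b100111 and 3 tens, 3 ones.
Convert 0b100111 (binary) → 32 + 4 + 2 + 1 = 39 (decimal)
Convert 3 tens, 3 ones (place-value notation) → 3×10 + 3 = 33 (decimal)
Compute lcm(39, 33) = 429
429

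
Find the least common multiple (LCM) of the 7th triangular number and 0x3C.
Convert the 7th triangular number (triangular index) → 7×8/2 = 28 (decimal)
Convert 0x3C (hexadecimal) → 3×16 + 12 = 60 (decimal)
Compute lcm(28, 60) = 420
420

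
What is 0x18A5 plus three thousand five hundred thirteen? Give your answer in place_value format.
Convert 0x18A5 (hexadecimal) → 1×4096 + 8×256 + 10×16 + 5 = 6309 (decimal)
Convert three thousand five hundred thirteen (English words) → 3×1000 + 5×100 + 13 = 3513 (decimal)
Compute 6309 + 3513 = 9822
Convert 9822 (decimal) → 9822 = 9×1000 + 8×100 + 2×10 + 2 → 9 thousands, 8 hundreds, 2 tens, 2 ones (place-value notation)
9 thousands, 8 hundreds, 2 tens, 2 ones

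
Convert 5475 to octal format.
Convert 5475 (decimal) → 5475 = 1×4096 + 2×512 + 5×64 + 4×8 + 3 → 0o12543 (octal)
0o12543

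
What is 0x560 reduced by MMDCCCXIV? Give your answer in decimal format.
Convert 0x560 (hexadecimal) → 5×256 + 6×16 = 1376 (decimal)
Convert MMDCCCXIV (Roman numeral) → 1000 + 1000 + 500 + 100 + 100 + 100 + 10 + 4 = 2814 (decimal)
Compute 1376 - 2814 = -1438
-1438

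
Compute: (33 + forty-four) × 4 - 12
Convert forty-four (English words) → 44 (decimal)
Expression in decimal: (33 + 44) × 4 - 12
Parentheses first: 33 + 44 = 77
Multiply: 77 × 4 = 308
Subtract: 308 - 12 = 296
296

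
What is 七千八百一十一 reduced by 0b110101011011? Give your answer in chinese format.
Convert 七千八百一十一 (Chinese numeral) → 7×1000 + 8×100 + 1×10 + 1 = 7811 (decimal)
Convert 0b110101011011 (binary) → 2048 + 1024 + 256 + 64 + 16 + 8 + 2 + 1 = 3419 (decimal)
Compute 7811 - 3419 = 4392
Convert 4392 (decimal) → 4392 = 4×1000 + 3×100 + 9×10 + 2 → 四千三百九十二 (Chinese numeral)
四千三百九十二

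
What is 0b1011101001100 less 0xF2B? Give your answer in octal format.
Convert 0b1011101001100 (binary) → 4096 + 1024 + 512 + 256 + 64 + 8 + 4 = 5964 (decimal)
Convert 0xF2B (hexadecimal) → 15×256 + 2×16 + 11 = 3883 (decimal)
Compute 5964 - 3883 = 2081
Convert 2081 (decimal) → 2081 = 4×512 + 4×8 + 1 → 0o4041 (octal)
0o4041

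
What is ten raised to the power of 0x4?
Convert ten (English words) → 10 (decimal)
Convert 0x4 (hexadecimal) → 4 (decimal)
Compute 10 ^ 4 = 10000
10000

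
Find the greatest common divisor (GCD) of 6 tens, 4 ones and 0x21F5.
Convert 6 tens, 4 ones (place-value notation) → 6×10 + 4 = 64 (decimal)
Convert 0x21F5 (hexadecimal) → 2×4096 + 1×256 + 15×16 + 5 = 8693 (decimal)
Compute gcd(64, 8693) = 1
1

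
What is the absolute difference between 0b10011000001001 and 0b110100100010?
Convert 0b10011000001001 (binary) → 8192 + 1024 + 512 + 8 + 1 = 9737 (decimal)
Convert 0b110100100010 (binary) → 2048 + 1024 + 256 + 32 + 2 = 3362 (decimal)
Compute |9737 - 3362| = 6375
6375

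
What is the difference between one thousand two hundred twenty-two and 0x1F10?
Convert one thousand two hundred twenty-two (English words) → 1×1000 + 2×100 + 22 = 1222 (decimal)
Convert 0x1F10 (hexadecimal) → 1×4096 + 15×256 + 1×16 = 7952 (decimal)
Difference: |1222 - 7952| = 6730
6730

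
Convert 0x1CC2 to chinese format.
Convert 0x1CC2 (hexadecimal) → 1×4096 + 12×256 + 12×16 + 2 = 7362 (decimal)
Convert 7362 (decimal) → 7362 = 7×1000 + 3×100 + 6×10 + 2 → 七千三百六十二 (Chinese numeral)
七千三百六十二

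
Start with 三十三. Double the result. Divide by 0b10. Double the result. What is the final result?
Convert 三十三 (Chinese numeral) → 3×10 + 3 = 33 (decimal)
Start: 33
33 × 2 = 66
Convert 0b10 (binary) → 2 (decimal)
66 ÷ 2 = 33
33 × 2 = 66
66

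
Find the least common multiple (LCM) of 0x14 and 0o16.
Convert 0x14 (hexadecimal) → 1×16 + 4 = 20 (decimal)
Convert 0o16 (octal) → 1×8 + 6 = 14 (decimal)
Compute lcm(20, 14) = 140
140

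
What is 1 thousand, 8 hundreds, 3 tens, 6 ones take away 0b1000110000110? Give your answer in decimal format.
Convert 1 thousand, 8 hundreds, 3 tens, 6 ones (place-value notation) → 1×1000 + 8×100 + 3×10 + 6 = 1836 (decimal)
Convert 0b1000110000110 (binary) → 4096 + 256 + 128 + 4 + 2 = 4486 (decimal)
Compute 1836 - 4486 = -2650
-2650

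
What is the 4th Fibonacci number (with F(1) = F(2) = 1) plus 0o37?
The 4th Fibonacci number (with F(1) = F(2) = 1): 1, 1, 2, 3 → 3
Convert 0o37 (octal) → 3×8 + 7 = 31 (decimal)
Compute 3 + 31 = 34
34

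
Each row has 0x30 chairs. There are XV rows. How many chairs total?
Convert 0x30 (hexadecimal) → 3×16 = 48 (decimal)
Convert XV (Roman numeral) → 10 + 5 = 15 (decimal)
Compute 48 × 15 = 720
720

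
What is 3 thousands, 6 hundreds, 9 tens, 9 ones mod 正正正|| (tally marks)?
Convert 3 thousands, 6 hundreds, 9 tens, 9 ones (place-value notation) → 3×1000 + 6×100 + 9×10 + 9 = 3699 (decimal)
Convert 正正正|| (tally marks) → 5 + 5 + 5 + 2 = 17 (decimal)
Compute 3699 mod 17 = 10
10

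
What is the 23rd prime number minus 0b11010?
The 23rd prime number = 83
Convert 0b11010 (binary) → 16 + 8 + 2 = 26 (decimal)
Compute 83 - 26 = 57
57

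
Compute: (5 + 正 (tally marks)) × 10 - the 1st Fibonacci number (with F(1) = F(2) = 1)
Convert 正 (tally marks) → 5 (decimal)
Convert the 1st Fibonacci number (with F(1) = F(2) = 1) (Fibonacci index) → 1 (decimal)
Expression in decimal: (5 + 5) × 10 - 1
Parentheses first: 5 + 5 = 10
Multiply: 10 × 10 = 100
Subtract: 100 - 1 = 99
99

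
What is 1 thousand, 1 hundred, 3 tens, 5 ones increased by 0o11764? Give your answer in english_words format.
Convert 1 thousand, 1 hundred, 3 tens, 5 ones (place-value notation) → 1×1000 + 1×100 + 3×10 + 5 = 1135 (decimal)
Convert 0o11764 (octal) → 1×4096 + 1×512 + 7×64 + 6×8 + 4 = 5108 (decimal)
Compute 1135 + 5108 = 6243
Convert 6243 (decimal) → 6243 = 6×1000 + 2×100 + 43 → six thousand two hundred forty-three (English words)
six thousand two hundred forty-three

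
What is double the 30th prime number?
The 30th prime number = 113
Compute 113 × 2 = 226
226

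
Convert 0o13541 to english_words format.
Convert 0o13541 (octal) → 1×4096 + 3×512 + 5×64 + 4×8 + 1 = 5985 (decimal)
Convert 5985 (decimal) → 5985 = 5×1000 + 9×100 + 85 → five thousand nine hundred eighty-five (English words)
five thousand nine hundred eighty-five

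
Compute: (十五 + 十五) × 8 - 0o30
Convert 十五 (Chinese numeral) → 1×10 + 5 = 15 (decimal)
Convert 十五 (Chinese numeral) → 1×10 + 5 = 15 (decimal)
Convert 0o30 (octal) → 3×8 = 24 (decimal)
Expression in decimal: (15 + 15) × 8 - 24
Parentheses first: 15 + 15 = 30
Multiply: 30 × 8 = 240
Subtract: 240 - 24 = 216
216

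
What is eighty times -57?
Convert eighty (English words) → 80 (decimal)
Compute 80 × -57 = -4560
-4560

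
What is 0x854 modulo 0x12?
Convert 0x854 (hexadecimal) → 8×256 + 5×16 + 4 = 2132 (decimal)
Convert 0x12 (hexadecimal) → 1×16 + 2 = 18 (decimal)
Compute 2132 mod 18 = 8
8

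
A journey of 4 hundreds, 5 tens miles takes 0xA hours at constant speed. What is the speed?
Convert 4 hundreds, 5 tens (place-value notation) → 4×100 + 5×10 = 450 (decimal)
Convert 0xA (hexadecimal) → 10 (decimal)
Compute 450 ÷ 10 = 45
45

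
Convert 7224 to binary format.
Convert 7224 (decimal) → 7224 = 4096 + 2048 + 1024 + 32 + 16 + 8 → 0b1110000111000 (binary)
0b1110000111000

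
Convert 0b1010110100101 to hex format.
Convert 0b1010110100101 (binary) → 4096 + 1024 + 256 + 128 + 32 + 4 + 1 = 5541 (decimal)
Convert 5541 (decimal) → 5541 = 1×4096 + 5×256 + 10×16 + 5 → 0x15A5 (hexadecimal)
0x15A5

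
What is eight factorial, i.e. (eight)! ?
Convert eight (English words) → 8 (decimal)
Compute 8! = 40320
40320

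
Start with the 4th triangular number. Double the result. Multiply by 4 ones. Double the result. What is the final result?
Convert the 4th triangular number (triangular index) → 4×5/2 = 10 (decimal)
Start: 10
10 × 2 = 20
Convert 4 ones (place-value notation) → 4 (decimal)
20 × 4 = 80
80 × 2 = 160
160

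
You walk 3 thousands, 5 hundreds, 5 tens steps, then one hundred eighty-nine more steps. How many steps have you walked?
Convert 3 thousands, 5 hundreds, 5 tens (place-value notation) → 3×1000 + 5×100 + 5×10 = 3550 (decimal)
Convert one hundred eighty-nine (English words) → 1×100 + 89 = 189 (decimal)
Compute 3550 + 189 = 3739
3739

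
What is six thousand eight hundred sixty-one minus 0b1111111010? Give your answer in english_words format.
Convert six thousand eight hundred sixty-one (English words) → 6×1000 + 8×100 + 61 = 6861 (decimal)
Convert 0b1111111010 (binary) → 512 + 256 + 128 + 64 + 32 + 16 + 8 + 2 = 1018 (decimal)
Compute 6861 - 1018 = 5843
Convert 5843 (decimal) → 5843 = 5×1000 + 8×100 + 43 → five thousand eight hundred forty-three (English words)
five thousand eight hundred forty-three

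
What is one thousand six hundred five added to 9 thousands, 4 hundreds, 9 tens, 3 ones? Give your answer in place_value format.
Convert one thousand six hundred five (English words) → 1×1000 + 6×100 + 5 = 1605 (decimal)
Convert 9 thousands, 4 hundreds, 9 tens, 3 ones (place-value notation) → 9×1000 + 4×100 + 9×10 + 3 = 9493 (decimal)
Compute 1605 + 9493 = 11098
Convert 11098 (decimal) → 11098 = 11×1000 + 9×10 + 8 → 11 thousands, 9 tens, 8 ones (place-value notation)
11 thousands, 9 tens, 8 ones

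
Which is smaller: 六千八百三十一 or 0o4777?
Convert 六千八百三十一 (Chinese numeral) → 6×1000 + 8×100 + 3×10 + 1 = 6831 (decimal)
Convert 0o4777 (octal) → 4×512 + 7×64 + 7×8 + 7 = 2559 (decimal)
Compare 6831 vs 2559: smaller = 2559
2559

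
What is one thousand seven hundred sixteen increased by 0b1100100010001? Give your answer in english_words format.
Convert one thousand seven hundred sixteen (English words) → 1×1000 + 7×100 + 16 = 1716 (decimal)
Convert 0b1100100010001 (binary) → 4096 + 2048 + 256 + 16 + 1 = 6417 (decimal)
Compute 1716 + 6417 = 8133
Convert 8133 (decimal) → 8133 = 8×1000 + 1×100 + 33 → eight thousand one hundred thirty-three (English words)
eight thousand one hundred thirty-three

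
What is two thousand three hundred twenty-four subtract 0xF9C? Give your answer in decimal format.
Convert two thousand three hundred twenty-four (English words) → 2×1000 + 3×100 + 24 = 2324 (decimal)
Convert 0xF9C (hexadecimal) → 15×256 + 9×16 + 12 = 3996 (decimal)
Compute 2324 - 3996 = -1672
-1672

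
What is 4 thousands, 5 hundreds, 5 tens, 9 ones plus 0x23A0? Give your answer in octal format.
Convert 4 thousands, 5 hundreds, 5 tens, 9 ones (place-value notation) → 4×1000 + 5×100 + 5×10 + 9 = 4559 (decimal)
Convert 0x23A0 (hexadecimal) → 2×4096 + 3×256 + 10×16 = 9120 (decimal)
Compute 4559 + 9120 = 13679
Convert 13679 (decimal) → 13679 = 3×4096 + 2×512 + 5×64 + 5×8 + 7 → 0o32557 (octal)
0o32557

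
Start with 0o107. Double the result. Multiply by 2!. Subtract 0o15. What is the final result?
Convert 0o107 (octal) → 1×64 + 7 = 71 (decimal)
Start: 71
71 × 2 = 142
Convert 2! (factorial) → 2 (decimal)
142 × 2 = 284
Convert 0o15 (octal) → 1×8 + 5 = 13 (decimal)
284 - 13 = 271
271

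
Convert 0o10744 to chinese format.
Convert 0o10744 (octal) → 1×4096 + 7×64 + 4×8 + 4 = 4580 (decimal)
Convert 4580 (decimal) → 4580 = 4×1000 + 5×100 + 8×10 → 四千五百八十 (Chinese numeral)
四千五百八十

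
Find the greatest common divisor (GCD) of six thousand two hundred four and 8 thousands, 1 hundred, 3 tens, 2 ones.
Convert six thousand two hundred four (English words) → 6×1000 + 2×100 + 4 = 6204 (decimal)
Convert 8 thousands, 1 hundred, 3 tens, 2 ones (place-value notation) → 8×1000 + 1×100 + 3×10 + 2 = 8132 (decimal)
Compute gcd(6204, 8132) = 4
4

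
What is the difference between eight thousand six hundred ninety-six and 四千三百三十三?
Convert eight thousand six hundred ninety-six (English words) → 8×1000 + 6×100 + 96 = 8696 (decimal)
Convert 四千三百三十三 (Chinese numeral) → 4×1000 + 3×100 + 3×10 + 3 = 4333 (decimal)
Difference: |8696 - 4333| = 4363
4363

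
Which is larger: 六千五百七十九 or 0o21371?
Convert 六千五百七十九 (Chinese numeral) → 6×1000 + 5×100 + 7×10 + 9 = 6579 (decimal)
Convert 0o21371 (octal) → 2×4096 + 1×512 + 3×64 + 7×8 + 1 = 8953 (decimal)
Compare 6579 vs 8953: larger = 8953
8953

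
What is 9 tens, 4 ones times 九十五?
Convert 9 tens, 4 ones (place-value notation) → 9×10 + 4 = 94 (decimal)
Convert 九十五 (Chinese numeral) → 9×10 + 5 = 95 (decimal)
Compute 94 × 95 = 8930
8930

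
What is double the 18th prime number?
The 18th prime number = 61
Compute 61 × 2 = 122
122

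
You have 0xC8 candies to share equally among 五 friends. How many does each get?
Convert 0xC8 (hexadecimal) → 12×16 + 8 = 200 (decimal)
Convert 五 (Chinese numeral) → 5 (decimal)
Compute 200 ÷ 5 = 40
40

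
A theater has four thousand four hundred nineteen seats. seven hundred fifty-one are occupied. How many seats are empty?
Convert four thousand four hundred nineteen (English words) → 4×1000 + 4×100 + 19 = 4419 (decimal)
Convert seven hundred fifty-one (English words) → 7×100 + 51 = 751 (decimal)
Compute 4419 - 751 = 3668
3668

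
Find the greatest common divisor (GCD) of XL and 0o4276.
Convert XL (Roman numeral) → 40 (decimal)
Convert 0o4276 (octal) → 4×512 + 2×64 + 7×8 + 6 = 2238 (decimal)
Compute gcd(40, 2238) = 2
2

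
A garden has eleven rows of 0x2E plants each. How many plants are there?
Convert 0x2E (hexadecimal) → 2×16 + 14 = 46 (decimal)
Convert eleven (English words) → 11 (decimal)
Compute 46 × 11 = 506
506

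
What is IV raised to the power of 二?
Convert IV (Roman numeral) → 4 (decimal)
Convert 二 (Chinese numeral) → 2 (decimal)
Compute 4 ^ 2 = 16
16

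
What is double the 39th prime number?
The 39th prime number = 167
Compute 167 × 2 = 334
334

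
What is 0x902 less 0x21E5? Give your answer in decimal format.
Convert 0x902 (hexadecimal) → 9×256 + 2 = 2306 (decimal)
Convert 0x21E5 (hexadecimal) → 2×4096 + 1×256 + 14×16 + 5 = 8677 (decimal)
Compute 2306 - 8677 = -6371
-6371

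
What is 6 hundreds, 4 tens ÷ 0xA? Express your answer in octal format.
Convert 6 hundreds, 4 tens (place-value notation) → 6×100 + 4×10 = 640 (decimal)
Convert 0xA (hexadecimal) → 10 (decimal)
Compute 640 ÷ 10 = 64
Convert 64 (decimal) → 64 = 1×64 → 0o100 (octal)
0o100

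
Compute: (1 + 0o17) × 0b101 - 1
Convert 0o17 (octal) → 1×8 + 7 = 15 (decimal)
Convert 0b101 (binary) → 4 + 1 = 5 (decimal)
Expression in decimal: (1 + 15) × 5 - 1
Parentheses first: 1 + 15 = 16
Multiply: 16 × 5 = 80
Subtract: 80 - 1 = 79
79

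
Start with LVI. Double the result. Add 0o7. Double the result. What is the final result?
Convert LVI (Roman numeral) → 50 + 5 + 1 = 56 (decimal)
Start: 56
56 × 2 = 112
Convert 0o7 (octal) → 7 (decimal)
112 + 7 = 119
119 × 2 = 238
238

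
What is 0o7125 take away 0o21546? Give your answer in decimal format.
Convert 0o7125 (octal) → 7×512 + 1×64 + 2×8 + 5 = 3669 (decimal)
Convert 0o21546 (octal) → 2×4096 + 1×512 + 5×64 + 4×8 + 6 = 9062 (decimal)
Compute 3669 - 9062 = -5393
-5393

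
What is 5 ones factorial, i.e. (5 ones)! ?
Convert 5 ones (place-value notation) → 5 (decimal)
Compute 5! = 120
120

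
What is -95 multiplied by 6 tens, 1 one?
Convert 6 tens, 1 one (place-value notation) → 6×10 + 1 = 61 (decimal)
Compute -95 × 61 = -5795
-5795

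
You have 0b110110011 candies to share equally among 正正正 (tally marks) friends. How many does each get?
Convert 0b110110011 (binary) → 256 + 128 + 32 + 16 + 2 + 1 = 435 (decimal)
Convert 正正正 (tally marks) → 5 + 5 + 5 = 15 (decimal)
Compute 435 ÷ 15 = 29
29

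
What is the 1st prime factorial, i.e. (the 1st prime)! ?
Convert the 1st prime (prime index) → 2 (decimal)
Compute 2! = 2
2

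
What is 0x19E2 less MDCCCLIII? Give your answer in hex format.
Convert 0x19E2 (hexadecimal) → 1×4096 + 9×256 + 14×16 + 2 = 6626 (decimal)
Convert MDCCCLIII (Roman numeral) → 1000 + 500 + 100 + 100 + 100 + 50 + 1 + 1 + 1 = 1853 (decimal)
Compute 6626 - 1853 = 4773
Convert 4773 (decimal) → 4773 = 1×4096 + 2×256 + 10×16 + 5 → 0x12A5 (hexadecimal)
0x12A5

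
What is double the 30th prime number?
The 30th prime number = 113
Compute 113 × 2 = 226
226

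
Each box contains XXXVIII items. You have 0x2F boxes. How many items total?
Convert XXXVIII (Roman numeral) → 10 + 10 + 10 + 5 + 1 + 1 + 1 = 38 (decimal)
Convert 0x2F (hexadecimal) → 2×16 + 15 = 47 (decimal)
Compute 38 × 47 = 1786
1786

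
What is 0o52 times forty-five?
Convert 0o52 (octal) → 5×8 + 2 = 42 (decimal)
Convert forty-five (English words) → 45 (decimal)
Compute 42 × 45 = 1890
1890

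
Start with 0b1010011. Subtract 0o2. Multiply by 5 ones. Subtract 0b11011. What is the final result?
Convert 0b1010011 (binary) → 64 + 16 + 2 + 1 = 83 (decimal)
Start: 83
Convert 0o2 (octal) → 2 (decimal)
83 - 2 = 81
Convert 5 ones (place-value notation) → 5 (decimal)
81 × 5 = 405
Convert 0b11011 (binary) → 16 + 8 + 2 + 1 = 27 (decimal)
405 - 27 = 378
378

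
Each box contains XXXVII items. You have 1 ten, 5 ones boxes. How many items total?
Convert XXXVII (Roman numeral) → 10 + 10 + 10 + 5 + 1 + 1 = 37 (decimal)
Convert 1 ten, 5 ones (place-value notation) → 1×10 + 5 = 15 (decimal)
Compute 37 × 15 = 555
555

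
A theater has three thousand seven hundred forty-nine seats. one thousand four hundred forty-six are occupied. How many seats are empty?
Convert three thousand seven hundred forty-nine (English words) → 3×1000 + 7×100 + 49 = 3749 (decimal)
Convert one thousand four hundred forty-six (English words) → 1×1000 + 4×100 + 46 = 1446 (decimal)
Compute 3749 - 1446 = 2303
2303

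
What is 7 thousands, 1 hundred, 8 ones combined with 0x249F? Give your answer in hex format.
Convert 7 thousands, 1 hundred, 8 ones (place-value notation) → 7×1000 + 1×100 + 8 = 7108 (decimal)
Convert 0x249F (hexadecimal) → 2×4096 + 4×256 + 9×16 + 15 = 9375 (decimal)
Compute 7108 + 9375 = 16483
Convert 16483 (decimal) → 16483 = 4×4096 + 6×16 + 3 → 0x4063 (hexadecimal)
0x4063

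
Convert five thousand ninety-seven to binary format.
Convert five thousand ninety-seven (English words) → 5×1000 + 97 = 5097 (decimal)
Convert 5097 (decimal) → 5097 = 4096 + 512 + 256 + 128 + 64 + 32 + 8 + 1 → 0b1001111101001 (binary)
0b1001111101001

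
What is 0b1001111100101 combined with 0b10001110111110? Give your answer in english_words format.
Convert 0b1001111100101 (binary) → 4096 + 512 + 256 + 128 + 64 + 32 + 4 + 1 = 5093 (decimal)
Convert 0b10001110111110 (binary) → 8192 + 512 + 256 + 128 + 32 + 16 + 8 + 4 + 2 = 9150 (decimal)
Compute 5093 + 9150 = 14243
Convert 14243 (decimal) → 14243 = 14×1000 + 2×100 + 43 → fourteen thousand two hundred forty-three (English words)
fourteen thousand two hundred forty-three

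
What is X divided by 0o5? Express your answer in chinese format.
Convert X (Roman numeral) → 10 (decimal)
Convert 0o5 (octal) → 5 (decimal)
Compute 10 ÷ 5 = 2
Convert 2 (decimal) → 二 (Chinese numeral)
二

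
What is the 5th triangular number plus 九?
The 5th triangular number = 5×6/2 = 15
Convert 九 (Chinese numeral) → 9 (decimal)
Compute 15 + 9 = 24
24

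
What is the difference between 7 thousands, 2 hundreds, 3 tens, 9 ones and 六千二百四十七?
Convert 7 thousands, 2 hundreds, 3 tens, 9 ones (place-value notation) → 7×1000 + 2×100 + 3×10 + 9 = 7239 (decimal)
Convert 六千二百四十七 (Chinese numeral) → 6×1000 + 2×100 + 4×10 + 7 = 6247 (decimal)
Difference: |7239 - 6247| = 992
992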